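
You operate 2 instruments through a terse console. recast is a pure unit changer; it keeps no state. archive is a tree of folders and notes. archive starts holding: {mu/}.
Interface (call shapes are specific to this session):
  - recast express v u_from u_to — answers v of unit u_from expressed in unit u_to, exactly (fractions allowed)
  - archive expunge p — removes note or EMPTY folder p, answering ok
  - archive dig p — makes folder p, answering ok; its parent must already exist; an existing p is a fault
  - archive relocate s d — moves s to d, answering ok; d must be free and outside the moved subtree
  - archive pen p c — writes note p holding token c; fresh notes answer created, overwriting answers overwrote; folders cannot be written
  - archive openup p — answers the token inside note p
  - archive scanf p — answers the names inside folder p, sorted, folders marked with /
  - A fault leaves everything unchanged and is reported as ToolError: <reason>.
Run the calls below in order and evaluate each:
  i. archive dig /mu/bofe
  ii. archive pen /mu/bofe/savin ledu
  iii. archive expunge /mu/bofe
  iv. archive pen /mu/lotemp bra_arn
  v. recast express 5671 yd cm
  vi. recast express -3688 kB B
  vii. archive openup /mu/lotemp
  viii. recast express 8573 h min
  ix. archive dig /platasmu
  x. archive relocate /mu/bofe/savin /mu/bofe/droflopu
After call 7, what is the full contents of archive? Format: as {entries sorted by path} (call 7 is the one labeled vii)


Answer: {mu/, mu/bofe/, mu/bofe/savin=ledu, mu/lotemp=bra_arn}

Derivation:
~$ archive dig p: /mu/bofe
  ok
~$ archive pen p: /mu/bofe/savin c: ledu
  created
~$ archive expunge p: /mu/bofe
  ToolError: not empty
~$ archive pen p: /mu/lotemp c: bra_arn
  created
~$ recast express v: 5671 u_from: yd u_to: cm
  12963906/25
~$ recast express v: -3688 u_from: kB u_to: B
  -3688000
~$ archive openup p: /mu/lotemp
  bra_arn
~$ recast express v: 8573 u_from: h u_to: min
  514380
~$ archive dig p: /platasmu
  ok
~$ archive relocate s: /mu/bofe/savin d: /mu/bofe/droflopu
  ok


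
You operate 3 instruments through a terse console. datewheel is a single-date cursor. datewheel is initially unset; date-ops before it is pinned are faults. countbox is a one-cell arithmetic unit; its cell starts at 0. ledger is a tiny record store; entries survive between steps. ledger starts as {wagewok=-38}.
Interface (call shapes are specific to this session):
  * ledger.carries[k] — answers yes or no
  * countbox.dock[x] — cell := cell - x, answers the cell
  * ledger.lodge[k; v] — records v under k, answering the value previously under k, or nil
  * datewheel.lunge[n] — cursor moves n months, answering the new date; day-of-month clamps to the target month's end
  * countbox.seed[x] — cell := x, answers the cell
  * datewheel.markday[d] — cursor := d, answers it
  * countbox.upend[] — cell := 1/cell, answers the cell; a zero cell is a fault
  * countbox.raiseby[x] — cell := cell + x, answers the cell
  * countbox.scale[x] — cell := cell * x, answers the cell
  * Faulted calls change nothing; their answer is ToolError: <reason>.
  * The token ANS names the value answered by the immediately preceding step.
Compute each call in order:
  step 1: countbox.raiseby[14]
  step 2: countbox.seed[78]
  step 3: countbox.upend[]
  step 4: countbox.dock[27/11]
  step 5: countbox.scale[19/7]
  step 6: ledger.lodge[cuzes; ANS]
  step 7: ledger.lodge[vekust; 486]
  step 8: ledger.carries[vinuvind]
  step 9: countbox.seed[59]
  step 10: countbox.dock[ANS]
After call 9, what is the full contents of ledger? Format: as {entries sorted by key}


Answer: {cuzes=-39805/6006, vekust=486, wagewok=-38}

Derivation:
Next I call countbox.raiseby passing x=14, and get 14.
I use countbox.seed passing x=78, yielding 78.
Invoking countbox.upend(), → 1/78.
I try countbox.dock passing x=27/11, → -2095/858.
I invoke countbox.scale passing x=19/7, yielding -39805/6006.
Now I run ledger.lodge passing k=cuzes, v=ANS, which returns nil.
Calling ledger.lodge passing k=vekust, v=486: nil.
Now I run ledger.carries passing k=vinuvind, — result: no.
Calling countbox.seed passing x=59, giving 59.
Now I run countbox.dock passing x=ANS: 0.


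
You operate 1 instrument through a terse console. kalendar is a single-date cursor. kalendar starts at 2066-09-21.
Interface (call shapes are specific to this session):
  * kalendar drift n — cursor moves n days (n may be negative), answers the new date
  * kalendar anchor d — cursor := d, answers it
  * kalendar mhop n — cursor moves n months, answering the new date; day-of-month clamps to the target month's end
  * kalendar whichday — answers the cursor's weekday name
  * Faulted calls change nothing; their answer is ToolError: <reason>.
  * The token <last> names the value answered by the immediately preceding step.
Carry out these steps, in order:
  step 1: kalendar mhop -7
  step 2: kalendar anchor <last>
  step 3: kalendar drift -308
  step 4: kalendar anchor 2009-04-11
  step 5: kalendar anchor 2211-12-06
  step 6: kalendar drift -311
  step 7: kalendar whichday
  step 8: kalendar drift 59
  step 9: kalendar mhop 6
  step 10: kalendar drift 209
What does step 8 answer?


Answer: 2211-03-29

Derivation:
==> kalendar mhop(n: -7)
<== 2066-02-21
==> kalendar anchor(d: <last>)
<== 2066-02-21
==> kalendar drift(n: -308)
<== 2065-04-19
==> kalendar anchor(d: 2009-04-11)
<== 2009-04-11
==> kalendar anchor(d: 2211-12-06)
<== 2211-12-06
==> kalendar drift(n: -311)
<== 2211-01-29
==> kalendar whichday()
<== Tuesday
==> kalendar drift(n: 59)
<== 2211-03-29
==> kalendar mhop(n: 6)
<== 2211-09-29
==> kalendar drift(n: 209)
<== 2212-04-25


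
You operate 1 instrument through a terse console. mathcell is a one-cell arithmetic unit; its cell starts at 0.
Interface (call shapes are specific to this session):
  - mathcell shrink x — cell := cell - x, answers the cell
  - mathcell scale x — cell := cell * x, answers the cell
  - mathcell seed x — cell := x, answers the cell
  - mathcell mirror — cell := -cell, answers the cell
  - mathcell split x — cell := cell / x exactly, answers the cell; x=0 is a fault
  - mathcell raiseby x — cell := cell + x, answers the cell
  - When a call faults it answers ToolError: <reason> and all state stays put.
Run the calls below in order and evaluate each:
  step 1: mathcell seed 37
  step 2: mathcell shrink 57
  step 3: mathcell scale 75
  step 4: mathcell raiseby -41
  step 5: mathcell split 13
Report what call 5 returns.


~$ mathcell seed x=37
= 37
~$ mathcell shrink x=57
= -20
~$ mathcell scale x=75
= -1500
~$ mathcell raiseby x=-41
= -1541
~$ mathcell split x=13
= -1541/13

Answer: -1541/13


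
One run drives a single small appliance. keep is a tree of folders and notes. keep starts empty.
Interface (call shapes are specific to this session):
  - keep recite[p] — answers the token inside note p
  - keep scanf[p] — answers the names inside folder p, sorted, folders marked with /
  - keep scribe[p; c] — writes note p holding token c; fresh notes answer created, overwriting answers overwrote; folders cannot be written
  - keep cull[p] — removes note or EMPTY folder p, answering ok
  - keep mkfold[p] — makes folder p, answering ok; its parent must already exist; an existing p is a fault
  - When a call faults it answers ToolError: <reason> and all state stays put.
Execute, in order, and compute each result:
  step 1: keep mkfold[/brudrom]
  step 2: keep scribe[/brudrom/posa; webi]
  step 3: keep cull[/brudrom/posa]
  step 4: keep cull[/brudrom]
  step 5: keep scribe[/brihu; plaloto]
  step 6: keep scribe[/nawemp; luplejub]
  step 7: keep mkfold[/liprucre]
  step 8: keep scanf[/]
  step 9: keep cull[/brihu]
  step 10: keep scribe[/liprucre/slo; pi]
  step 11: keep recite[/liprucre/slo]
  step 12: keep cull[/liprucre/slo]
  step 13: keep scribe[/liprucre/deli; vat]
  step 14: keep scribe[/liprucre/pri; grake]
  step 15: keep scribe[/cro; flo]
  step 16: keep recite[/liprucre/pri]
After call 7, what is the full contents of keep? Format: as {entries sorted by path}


Step: keep mkfold[p: /brudrom]
Result: ok
Step: keep scribe[p: /brudrom/posa; c: webi]
Result: created
Step: keep cull[p: /brudrom/posa]
Result: ok
Step: keep cull[p: /brudrom]
Result: ok
Step: keep scribe[p: /brihu; c: plaloto]
Result: created
Step: keep scribe[p: /nawemp; c: luplejub]
Result: created
Step: keep mkfold[p: /liprucre]
Result: ok
Step: keep scanf[p: /]
Result: [brihu, liprucre/, nawemp]
Step: keep cull[p: /brihu]
Result: ok
Step: keep scribe[p: /liprucre/slo; c: pi]
Result: created
Step: keep recite[p: /liprucre/slo]
Result: pi
Step: keep cull[p: /liprucre/slo]
Result: ok
Step: keep scribe[p: /liprucre/deli; c: vat]
Result: created
Step: keep scribe[p: /liprucre/pri; c: grake]
Result: created
Step: keep scribe[p: /cro; c: flo]
Result: created
Step: keep recite[p: /liprucre/pri]
Result: grake

Answer: {brihu=plaloto, liprucre/, nawemp=luplejub}


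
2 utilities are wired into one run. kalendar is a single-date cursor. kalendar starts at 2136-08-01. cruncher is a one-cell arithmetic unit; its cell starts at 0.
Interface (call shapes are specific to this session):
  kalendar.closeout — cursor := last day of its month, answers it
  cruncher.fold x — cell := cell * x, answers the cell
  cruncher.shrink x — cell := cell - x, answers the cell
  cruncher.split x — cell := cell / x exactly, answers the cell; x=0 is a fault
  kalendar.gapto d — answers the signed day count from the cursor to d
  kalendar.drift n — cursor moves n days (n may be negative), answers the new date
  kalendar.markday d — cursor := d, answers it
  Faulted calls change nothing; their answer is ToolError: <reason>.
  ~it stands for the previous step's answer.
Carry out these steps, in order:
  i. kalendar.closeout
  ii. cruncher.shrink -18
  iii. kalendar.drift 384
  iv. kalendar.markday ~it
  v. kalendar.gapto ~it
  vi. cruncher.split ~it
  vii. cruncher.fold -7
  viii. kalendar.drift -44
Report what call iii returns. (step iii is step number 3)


Answer: 2137-09-19

Derivation:
% kalendar.closeout
  2136-08-31
% cruncher.shrink x→-18
  18
% kalendar.drift n→384
  2137-09-19
% kalendar.markday d→~it
  2137-09-19
% kalendar.gapto d→~it
  0
% cruncher.split x→~it
  ToolError: division by zero
% cruncher.fold x→-7
  -126
% kalendar.drift n→-44
  2137-08-06


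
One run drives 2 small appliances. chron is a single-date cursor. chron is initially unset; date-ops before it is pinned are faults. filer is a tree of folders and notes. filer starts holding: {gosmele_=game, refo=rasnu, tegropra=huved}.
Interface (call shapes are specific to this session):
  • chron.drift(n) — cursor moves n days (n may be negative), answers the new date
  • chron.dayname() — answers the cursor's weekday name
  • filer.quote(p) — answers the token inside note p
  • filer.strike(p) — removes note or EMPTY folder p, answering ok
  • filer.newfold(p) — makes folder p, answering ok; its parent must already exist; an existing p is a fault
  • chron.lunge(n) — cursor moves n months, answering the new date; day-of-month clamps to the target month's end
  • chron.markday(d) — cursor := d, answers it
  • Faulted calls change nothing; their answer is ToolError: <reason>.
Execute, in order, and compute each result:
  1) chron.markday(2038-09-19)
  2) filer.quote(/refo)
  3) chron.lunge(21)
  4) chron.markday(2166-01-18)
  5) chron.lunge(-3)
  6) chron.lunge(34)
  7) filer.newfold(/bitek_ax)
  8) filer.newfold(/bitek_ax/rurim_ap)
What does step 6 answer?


Act: chron.markday[d→2038-09-19]
Obs: 2038-09-19
Act: filer.quote[p→/refo]
Obs: rasnu
Act: chron.lunge[n→21]
Obs: 2040-06-19
Act: chron.markday[d→2166-01-18]
Obs: 2166-01-18
Act: chron.lunge[n→-3]
Obs: 2165-10-18
Act: chron.lunge[n→34]
Obs: 2168-08-18
Act: filer.newfold[p→/bitek_ax]
Obs: ok
Act: filer.newfold[p→/bitek_ax/rurim_ap]
Obs: ok

Answer: 2168-08-18


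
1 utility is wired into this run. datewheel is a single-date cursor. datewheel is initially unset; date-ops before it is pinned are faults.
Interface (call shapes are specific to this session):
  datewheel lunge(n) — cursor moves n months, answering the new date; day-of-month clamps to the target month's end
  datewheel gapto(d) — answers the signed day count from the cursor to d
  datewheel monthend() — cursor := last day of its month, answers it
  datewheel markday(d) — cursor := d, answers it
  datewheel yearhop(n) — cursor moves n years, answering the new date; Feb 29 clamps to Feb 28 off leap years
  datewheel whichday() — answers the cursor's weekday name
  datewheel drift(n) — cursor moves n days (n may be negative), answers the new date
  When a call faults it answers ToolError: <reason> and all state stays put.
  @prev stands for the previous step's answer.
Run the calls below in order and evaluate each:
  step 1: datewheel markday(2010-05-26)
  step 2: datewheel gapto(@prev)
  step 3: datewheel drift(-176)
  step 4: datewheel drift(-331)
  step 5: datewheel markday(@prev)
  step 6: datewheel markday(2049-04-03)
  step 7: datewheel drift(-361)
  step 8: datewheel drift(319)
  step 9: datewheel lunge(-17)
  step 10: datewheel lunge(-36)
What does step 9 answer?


Answer: 2047-09-20

Derivation:
-- 1. datewheel markday(d=2010-05-26) -> 2010-05-26
-- 2. datewheel gapto(d=@prev) -> 0
-- 3. datewheel drift(n=-176) -> 2009-12-01
-- 4. datewheel drift(n=-331) -> 2009-01-04
-- 5. datewheel markday(d=@prev) -> 2009-01-04
-- 6. datewheel markday(d=2049-04-03) -> 2049-04-03
-- 7. datewheel drift(n=-361) -> 2048-04-07
-- 8. datewheel drift(n=319) -> 2049-02-20
-- 9. datewheel lunge(n=-17) -> 2047-09-20
-- 10. datewheel lunge(n=-36) -> 2044-09-20


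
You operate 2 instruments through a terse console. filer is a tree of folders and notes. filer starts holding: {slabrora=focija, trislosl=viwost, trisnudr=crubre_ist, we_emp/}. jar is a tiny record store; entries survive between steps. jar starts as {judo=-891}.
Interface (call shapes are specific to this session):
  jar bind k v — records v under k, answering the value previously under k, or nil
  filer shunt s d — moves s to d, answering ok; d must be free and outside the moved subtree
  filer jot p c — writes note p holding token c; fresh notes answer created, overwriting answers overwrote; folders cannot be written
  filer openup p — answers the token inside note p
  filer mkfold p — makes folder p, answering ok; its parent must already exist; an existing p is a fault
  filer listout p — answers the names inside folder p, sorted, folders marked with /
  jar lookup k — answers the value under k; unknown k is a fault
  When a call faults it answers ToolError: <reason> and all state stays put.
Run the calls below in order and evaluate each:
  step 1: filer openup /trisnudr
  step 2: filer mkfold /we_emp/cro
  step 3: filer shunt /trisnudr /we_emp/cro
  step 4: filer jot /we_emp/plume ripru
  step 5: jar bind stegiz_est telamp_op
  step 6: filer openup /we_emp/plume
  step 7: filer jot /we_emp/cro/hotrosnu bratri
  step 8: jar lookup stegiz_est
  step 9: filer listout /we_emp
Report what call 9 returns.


~$ filer openup p: /trisnudr
= crubre_ist
~$ filer mkfold p: /we_emp/cro
= ok
~$ filer shunt s: /trisnudr d: /we_emp/cro
= ToolError: exists
~$ filer jot p: /we_emp/plume c: ripru
= created
~$ jar bind k: stegiz_est v: telamp_op
= nil
~$ filer openup p: /we_emp/plume
= ripru
~$ filer jot p: /we_emp/cro/hotrosnu c: bratri
= created
~$ jar lookup k: stegiz_est
= telamp_op
~$ filer listout p: /we_emp
= [cro/, plume]

Answer: [cro/, plume]


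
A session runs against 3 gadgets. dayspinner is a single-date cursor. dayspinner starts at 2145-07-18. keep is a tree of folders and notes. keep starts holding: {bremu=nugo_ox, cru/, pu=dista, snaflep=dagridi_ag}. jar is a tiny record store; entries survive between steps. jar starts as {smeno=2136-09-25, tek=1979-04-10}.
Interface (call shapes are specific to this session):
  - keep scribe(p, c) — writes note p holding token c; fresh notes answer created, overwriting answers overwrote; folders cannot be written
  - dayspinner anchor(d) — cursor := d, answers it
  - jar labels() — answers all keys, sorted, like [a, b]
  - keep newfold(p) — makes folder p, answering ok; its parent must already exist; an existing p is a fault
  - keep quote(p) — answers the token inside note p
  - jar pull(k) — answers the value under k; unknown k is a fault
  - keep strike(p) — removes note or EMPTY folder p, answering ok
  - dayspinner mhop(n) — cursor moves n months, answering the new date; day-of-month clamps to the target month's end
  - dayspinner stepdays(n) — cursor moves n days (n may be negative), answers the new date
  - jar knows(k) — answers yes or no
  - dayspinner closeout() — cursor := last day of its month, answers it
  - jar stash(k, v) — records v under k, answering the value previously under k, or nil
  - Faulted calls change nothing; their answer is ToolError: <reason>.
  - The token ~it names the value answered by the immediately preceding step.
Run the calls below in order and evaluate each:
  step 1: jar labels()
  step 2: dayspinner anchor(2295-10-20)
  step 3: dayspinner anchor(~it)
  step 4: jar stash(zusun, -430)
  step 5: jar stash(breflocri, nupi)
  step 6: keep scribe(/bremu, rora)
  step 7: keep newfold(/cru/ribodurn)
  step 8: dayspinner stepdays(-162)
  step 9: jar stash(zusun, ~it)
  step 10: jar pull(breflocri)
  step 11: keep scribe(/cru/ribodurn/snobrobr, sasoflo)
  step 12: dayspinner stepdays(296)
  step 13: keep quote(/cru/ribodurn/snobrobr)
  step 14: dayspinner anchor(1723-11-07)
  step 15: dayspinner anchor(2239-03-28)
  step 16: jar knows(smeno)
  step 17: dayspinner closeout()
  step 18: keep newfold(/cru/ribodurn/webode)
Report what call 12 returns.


Answer: 2296-03-02

Derivation:
Step: jar labels[]
Result: [smeno, tek]
Step: dayspinner anchor[d='2295-10-20']
Result: 2295-10-20
Step: dayspinner anchor[d='~it']
Result: 2295-10-20
Step: jar stash[k='zusun'; v='-430']
Result: nil
Step: jar stash[k='breflocri'; v='nupi']
Result: nil
Step: keep scribe[p='/bremu'; c='rora']
Result: overwrote
Step: keep newfold[p='/cru/ribodurn']
Result: ok
Step: dayspinner stepdays[n='-162']
Result: 2295-05-11
Step: jar stash[k='zusun'; v='~it']
Result: -430
Step: jar pull[k='breflocri']
Result: nupi
Step: keep scribe[p='/cru/ribodurn/snobrobr'; c='sasoflo']
Result: created
Step: dayspinner stepdays[n='296']
Result: 2296-03-02
Step: keep quote[p='/cru/ribodurn/snobrobr']
Result: sasoflo
Step: dayspinner anchor[d='1723-11-07']
Result: 1723-11-07
Step: dayspinner anchor[d='2239-03-28']
Result: 2239-03-28
Step: jar knows[k='smeno']
Result: yes
Step: dayspinner closeout[]
Result: 2239-03-31
Step: keep newfold[p='/cru/ribodurn/webode']
Result: ok


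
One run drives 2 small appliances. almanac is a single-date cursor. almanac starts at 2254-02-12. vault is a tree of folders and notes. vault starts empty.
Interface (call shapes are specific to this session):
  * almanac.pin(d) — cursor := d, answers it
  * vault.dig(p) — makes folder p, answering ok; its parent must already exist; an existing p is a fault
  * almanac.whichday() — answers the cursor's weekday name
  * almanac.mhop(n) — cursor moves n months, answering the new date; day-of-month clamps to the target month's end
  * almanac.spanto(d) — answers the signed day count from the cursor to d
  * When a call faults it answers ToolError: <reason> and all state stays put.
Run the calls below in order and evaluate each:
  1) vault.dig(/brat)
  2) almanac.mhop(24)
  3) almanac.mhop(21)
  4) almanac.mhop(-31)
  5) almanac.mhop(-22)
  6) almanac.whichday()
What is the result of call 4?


[in] vault.dig /brat
[out] ok
[in] almanac.mhop 24
[out] 2256-02-12
[in] almanac.mhop 21
[out] 2257-11-12
[in] almanac.mhop -31
[out] 2255-04-12
[in] almanac.mhop -22
[out] 2253-06-12
[in] almanac.whichday
[out] Sunday

Answer: 2255-04-12


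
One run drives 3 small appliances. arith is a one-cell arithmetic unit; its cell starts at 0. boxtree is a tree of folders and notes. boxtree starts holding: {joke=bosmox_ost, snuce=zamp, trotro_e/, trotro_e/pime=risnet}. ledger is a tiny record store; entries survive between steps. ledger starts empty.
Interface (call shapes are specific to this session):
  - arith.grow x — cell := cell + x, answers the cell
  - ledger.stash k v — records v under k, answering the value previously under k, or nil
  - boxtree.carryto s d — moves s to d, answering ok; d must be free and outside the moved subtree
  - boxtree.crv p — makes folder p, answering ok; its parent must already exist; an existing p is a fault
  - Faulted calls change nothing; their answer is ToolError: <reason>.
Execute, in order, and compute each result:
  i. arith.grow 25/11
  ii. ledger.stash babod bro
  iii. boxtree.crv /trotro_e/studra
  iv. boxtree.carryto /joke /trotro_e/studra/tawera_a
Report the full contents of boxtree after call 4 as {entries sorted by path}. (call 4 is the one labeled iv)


Answer: {snuce=zamp, trotro_e/, trotro_e/pime=risnet, trotro_e/studra/, trotro_e/studra/tawera_a=bosmox_ost}

Derivation:
Calling arith.grow on 25/11, yielding 25/11.
I invoke ledger.stash on babod, bro: nil.
Next I call boxtree.crv on /trotro_e/studra, and see ok.
Next I call boxtree.carryto on /joke, /trotro_e/studra/tawera_a, → ok.


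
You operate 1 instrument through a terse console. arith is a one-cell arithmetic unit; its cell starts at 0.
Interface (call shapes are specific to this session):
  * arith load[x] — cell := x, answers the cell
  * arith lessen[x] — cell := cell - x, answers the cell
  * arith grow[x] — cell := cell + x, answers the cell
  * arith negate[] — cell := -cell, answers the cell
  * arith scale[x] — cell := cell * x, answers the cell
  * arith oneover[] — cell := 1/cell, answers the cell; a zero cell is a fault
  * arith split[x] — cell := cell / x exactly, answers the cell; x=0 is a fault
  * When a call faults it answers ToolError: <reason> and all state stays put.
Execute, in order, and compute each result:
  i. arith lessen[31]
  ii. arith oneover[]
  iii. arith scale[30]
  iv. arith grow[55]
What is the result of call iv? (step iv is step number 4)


I use arith lessen with x: 31, and observe -31.
Invoking arith oneover, — result: -1/31.
I use arith scale with x: 30, and see -30/31.
Then arith grow with x: 55: 1675/31.

Answer: 1675/31


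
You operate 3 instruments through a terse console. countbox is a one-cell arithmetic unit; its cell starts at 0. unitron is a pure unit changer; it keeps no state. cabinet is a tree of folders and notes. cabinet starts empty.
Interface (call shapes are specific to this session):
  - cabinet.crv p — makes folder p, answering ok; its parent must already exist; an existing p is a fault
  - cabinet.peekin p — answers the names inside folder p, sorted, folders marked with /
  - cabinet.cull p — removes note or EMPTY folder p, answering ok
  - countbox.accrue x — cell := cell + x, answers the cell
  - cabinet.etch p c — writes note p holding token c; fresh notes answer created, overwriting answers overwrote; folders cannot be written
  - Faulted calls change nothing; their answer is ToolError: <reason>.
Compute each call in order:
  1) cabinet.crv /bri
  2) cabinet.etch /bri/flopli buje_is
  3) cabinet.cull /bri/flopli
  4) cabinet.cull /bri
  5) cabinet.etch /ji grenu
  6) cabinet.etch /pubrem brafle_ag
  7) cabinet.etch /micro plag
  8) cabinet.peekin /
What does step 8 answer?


Answer: [ji, micro, pubrem]

Derivation:
CALL cabinet.crv[p: /bri]
RET  ok
CALL cabinet.etch[p: /bri/flopli; c: buje_is]
RET  created
CALL cabinet.cull[p: /bri/flopli]
RET  ok
CALL cabinet.cull[p: /bri]
RET  ok
CALL cabinet.etch[p: /ji; c: grenu]
RET  created
CALL cabinet.etch[p: /pubrem; c: brafle_ag]
RET  created
CALL cabinet.etch[p: /micro; c: plag]
RET  created
CALL cabinet.peekin[p: /]
RET  [ji, micro, pubrem]


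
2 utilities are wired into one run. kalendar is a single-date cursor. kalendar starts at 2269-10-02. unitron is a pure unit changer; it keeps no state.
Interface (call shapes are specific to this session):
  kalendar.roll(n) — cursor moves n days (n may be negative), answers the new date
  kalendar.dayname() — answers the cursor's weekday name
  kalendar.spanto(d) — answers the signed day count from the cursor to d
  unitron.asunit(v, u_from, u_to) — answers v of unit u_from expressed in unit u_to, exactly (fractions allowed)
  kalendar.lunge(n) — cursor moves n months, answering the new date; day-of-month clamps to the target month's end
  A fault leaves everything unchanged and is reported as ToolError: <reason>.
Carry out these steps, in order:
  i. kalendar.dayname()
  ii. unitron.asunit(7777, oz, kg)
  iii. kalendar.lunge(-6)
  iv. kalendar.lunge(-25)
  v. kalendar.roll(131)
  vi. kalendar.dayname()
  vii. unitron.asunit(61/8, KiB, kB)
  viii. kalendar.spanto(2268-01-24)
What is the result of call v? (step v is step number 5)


Answer: 2267-07-11

Derivation:
I invoke kalendar.dayname(), and get Saturday.
Then unitron.asunit(v='7777', u_from='oz', u_to='kg'), yielding 352758786149/1600000000.
I try kalendar.lunge(n='-6'), — result: 2269-04-02.
Then kalendar.lunge(n='-25'), giving 2267-03-02.
I invoke kalendar.roll(n='131'), and observe 2267-07-11.
Using kalendar.dayname, and observe Thursday.
I invoke unitron.asunit(v='61/8', u_from='KiB', u_to='kB'), which returns 976/125.
Now I run kalendar.spanto(d='2268-01-24'), and see 197.


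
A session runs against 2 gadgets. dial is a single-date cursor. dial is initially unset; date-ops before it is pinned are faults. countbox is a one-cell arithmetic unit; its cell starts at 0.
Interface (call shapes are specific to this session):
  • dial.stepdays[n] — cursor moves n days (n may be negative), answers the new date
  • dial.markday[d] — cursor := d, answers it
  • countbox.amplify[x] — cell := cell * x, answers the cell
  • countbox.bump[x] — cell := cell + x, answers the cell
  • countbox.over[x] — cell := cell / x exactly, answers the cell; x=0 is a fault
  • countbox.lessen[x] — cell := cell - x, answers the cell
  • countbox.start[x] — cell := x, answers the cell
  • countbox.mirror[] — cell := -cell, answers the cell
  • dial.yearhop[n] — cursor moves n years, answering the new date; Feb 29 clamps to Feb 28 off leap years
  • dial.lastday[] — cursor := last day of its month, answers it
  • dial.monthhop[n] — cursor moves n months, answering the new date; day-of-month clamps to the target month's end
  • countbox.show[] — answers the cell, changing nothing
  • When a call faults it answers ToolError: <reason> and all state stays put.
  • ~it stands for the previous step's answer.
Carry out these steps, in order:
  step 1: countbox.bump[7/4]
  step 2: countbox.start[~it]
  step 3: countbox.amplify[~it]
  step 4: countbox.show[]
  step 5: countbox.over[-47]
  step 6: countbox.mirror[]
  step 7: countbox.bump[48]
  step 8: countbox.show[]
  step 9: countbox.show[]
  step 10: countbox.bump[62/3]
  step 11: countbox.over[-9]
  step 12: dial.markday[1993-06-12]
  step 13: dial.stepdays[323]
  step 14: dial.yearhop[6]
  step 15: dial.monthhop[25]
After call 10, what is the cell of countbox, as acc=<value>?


Answer: acc=155059/2256

Derivation:
% countbox.bump x='7/4'
= 7/4
% countbox.start x='~it'
= 7/4
% countbox.amplify x='~it'
= 49/16
% countbox.show
= 49/16
% countbox.over x='-47'
= -49/752
% countbox.mirror
= 49/752
% countbox.bump x='48'
= 36145/752
% countbox.show
= 36145/752
% countbox.show
= 36145/752
% countbox.bump x='62/3'
= 155059/2256
% countbox.over x='-9'
= -155059/20304
% dial.markday d='1993-06-12'
= 1993-06-12
% dial.stepdays n='323'
= 1994-05-01
% dial.yearhop n='6'
= 2000-05-01
% dial.monthhop n='25'
= 2002-06-01


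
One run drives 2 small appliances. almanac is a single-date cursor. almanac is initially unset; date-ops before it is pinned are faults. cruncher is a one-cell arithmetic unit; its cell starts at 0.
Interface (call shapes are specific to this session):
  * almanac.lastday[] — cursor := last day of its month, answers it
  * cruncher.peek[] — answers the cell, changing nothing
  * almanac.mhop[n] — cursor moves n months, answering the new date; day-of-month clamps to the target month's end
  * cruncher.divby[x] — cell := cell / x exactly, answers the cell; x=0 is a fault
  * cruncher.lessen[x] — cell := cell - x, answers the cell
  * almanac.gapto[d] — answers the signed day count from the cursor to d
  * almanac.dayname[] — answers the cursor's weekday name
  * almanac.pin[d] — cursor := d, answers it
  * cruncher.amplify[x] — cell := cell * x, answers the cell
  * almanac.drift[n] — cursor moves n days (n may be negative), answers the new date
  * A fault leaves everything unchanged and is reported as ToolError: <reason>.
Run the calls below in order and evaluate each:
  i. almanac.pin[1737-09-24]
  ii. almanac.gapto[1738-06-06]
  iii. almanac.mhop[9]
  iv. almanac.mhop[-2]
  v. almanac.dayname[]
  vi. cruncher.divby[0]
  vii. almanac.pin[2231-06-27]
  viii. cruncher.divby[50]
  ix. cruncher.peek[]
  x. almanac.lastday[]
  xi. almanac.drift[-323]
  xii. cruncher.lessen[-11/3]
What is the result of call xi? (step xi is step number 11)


// 1. pin(1737-09-24) => 1737-09-24
// 2. gapto(1738-06-06) => 255
// 3. mhop(9) => 1738-06-24
// 4. mhop(-2) => 1738-04-24
// 5. dayname() => Thursday
// 6. divby(0) => ToolError: division by zero
// 7. pin(2231-06-27) => 2231-06-27
// 8. divby(50) => 0
// 9. peek() => 0
// 10. lastday() => 2231-06-30
// 11. drift(-323) => 2230-08-11
// 12. lessen(-11/3) => 11/3

Answer: 2230-08-11


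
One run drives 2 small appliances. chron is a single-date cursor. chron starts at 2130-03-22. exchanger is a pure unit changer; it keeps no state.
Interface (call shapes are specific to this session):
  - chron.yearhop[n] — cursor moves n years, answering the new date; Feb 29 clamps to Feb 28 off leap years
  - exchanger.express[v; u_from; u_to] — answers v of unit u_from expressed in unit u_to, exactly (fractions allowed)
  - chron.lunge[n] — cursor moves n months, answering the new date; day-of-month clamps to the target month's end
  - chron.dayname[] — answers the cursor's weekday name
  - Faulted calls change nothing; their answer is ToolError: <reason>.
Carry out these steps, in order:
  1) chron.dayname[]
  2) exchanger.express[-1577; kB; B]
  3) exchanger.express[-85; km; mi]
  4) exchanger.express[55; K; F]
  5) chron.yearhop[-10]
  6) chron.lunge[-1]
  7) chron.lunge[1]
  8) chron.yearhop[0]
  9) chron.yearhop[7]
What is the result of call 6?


Step: chron.dayname[]
Result: Wednesday
Step: exchanger.express[v=-1577; u_from=kB; u_to=B]
Result: -1577000
Step: exchanger.express[v=-85; u_from=km; u_to=mi]
Result: -1328125/25146
Step: exchanger.express[v=55; u_from=K; u_to=F]
Result: -36067/100
Step: chron.yearhop[n=-10]
Result: 2120-03-22
Step: chron.lunge[n=-1]
Result: 2120-02-22
Step: chron.lunge[n=1]
Result: 2120-03-22
Step: chron.yearhop[n=0]
Result: 2120-03-22
Step: chron.yearhop[n=7]
Result: 2127-03-22

Answer: 2120-02-22


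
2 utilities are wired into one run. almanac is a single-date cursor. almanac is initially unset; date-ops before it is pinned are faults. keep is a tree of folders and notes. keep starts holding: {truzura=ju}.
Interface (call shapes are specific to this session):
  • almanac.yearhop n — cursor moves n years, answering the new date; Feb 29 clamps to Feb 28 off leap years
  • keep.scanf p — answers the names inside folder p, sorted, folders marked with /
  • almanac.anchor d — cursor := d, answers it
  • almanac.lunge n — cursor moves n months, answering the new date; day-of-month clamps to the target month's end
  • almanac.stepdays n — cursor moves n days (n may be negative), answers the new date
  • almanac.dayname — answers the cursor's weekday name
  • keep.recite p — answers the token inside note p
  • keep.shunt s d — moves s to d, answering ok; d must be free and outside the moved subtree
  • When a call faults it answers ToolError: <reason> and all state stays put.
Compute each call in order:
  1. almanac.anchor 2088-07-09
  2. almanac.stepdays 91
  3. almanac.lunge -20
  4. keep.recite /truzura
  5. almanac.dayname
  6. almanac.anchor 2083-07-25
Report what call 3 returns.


I call anchor using d=2088-07-09, and see 2088-07-09.
I run stepdays using n=91, which returns 2088-10-08.
I run lunge using n=-20: 2087-02-08.
Next I call recite using p=/truzura, — result: ju.
I try dayname, giving Saturday.
Calling anchor using d=2083-07-25, — result: 2083-07-25.

Answer: 2087-02-08


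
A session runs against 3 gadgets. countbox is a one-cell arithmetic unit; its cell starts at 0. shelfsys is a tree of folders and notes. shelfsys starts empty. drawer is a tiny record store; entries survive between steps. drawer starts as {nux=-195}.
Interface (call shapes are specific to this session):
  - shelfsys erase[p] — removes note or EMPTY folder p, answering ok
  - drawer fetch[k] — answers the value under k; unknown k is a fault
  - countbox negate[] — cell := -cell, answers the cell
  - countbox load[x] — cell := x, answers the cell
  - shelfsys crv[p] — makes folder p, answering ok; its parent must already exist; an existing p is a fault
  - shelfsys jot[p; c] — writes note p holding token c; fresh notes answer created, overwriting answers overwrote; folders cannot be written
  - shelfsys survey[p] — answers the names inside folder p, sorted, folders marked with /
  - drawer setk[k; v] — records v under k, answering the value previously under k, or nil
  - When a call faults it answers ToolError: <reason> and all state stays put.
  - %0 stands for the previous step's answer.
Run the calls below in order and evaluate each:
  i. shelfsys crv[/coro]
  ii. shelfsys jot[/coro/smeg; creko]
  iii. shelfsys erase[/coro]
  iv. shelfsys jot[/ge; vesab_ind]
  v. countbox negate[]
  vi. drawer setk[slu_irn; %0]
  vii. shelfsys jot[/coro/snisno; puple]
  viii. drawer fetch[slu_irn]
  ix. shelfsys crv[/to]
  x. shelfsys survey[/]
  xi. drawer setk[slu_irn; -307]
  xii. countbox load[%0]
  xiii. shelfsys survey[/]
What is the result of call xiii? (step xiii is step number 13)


Answer: [coro/, ge, to/]

Derivation:
;; shelfsys crv(/coro) : ok
;; shelfsys jot(/coro/smeg, creko) : created
;; shelfsys erase(/coro) : ToolError: not empty
;; shelfsys jot(/ge, vesab_ind) : created
;; countbox negate() : 0
;; drawer setk(slu_irn, %0) : nil
;; shelfsys jot(/coro/snisno, puple) : created
;; drawer fetch(slu_irn) : 0
;; shelfsys crv(/to) : ok
;; shelfsys survey(/) : [coro/, ge, to/]
;; drawer setk(slu_irn, -307) : 0
;; countbox load(%0) : 0
;; shelfsys survey(/) : [coro/, ge, to/]


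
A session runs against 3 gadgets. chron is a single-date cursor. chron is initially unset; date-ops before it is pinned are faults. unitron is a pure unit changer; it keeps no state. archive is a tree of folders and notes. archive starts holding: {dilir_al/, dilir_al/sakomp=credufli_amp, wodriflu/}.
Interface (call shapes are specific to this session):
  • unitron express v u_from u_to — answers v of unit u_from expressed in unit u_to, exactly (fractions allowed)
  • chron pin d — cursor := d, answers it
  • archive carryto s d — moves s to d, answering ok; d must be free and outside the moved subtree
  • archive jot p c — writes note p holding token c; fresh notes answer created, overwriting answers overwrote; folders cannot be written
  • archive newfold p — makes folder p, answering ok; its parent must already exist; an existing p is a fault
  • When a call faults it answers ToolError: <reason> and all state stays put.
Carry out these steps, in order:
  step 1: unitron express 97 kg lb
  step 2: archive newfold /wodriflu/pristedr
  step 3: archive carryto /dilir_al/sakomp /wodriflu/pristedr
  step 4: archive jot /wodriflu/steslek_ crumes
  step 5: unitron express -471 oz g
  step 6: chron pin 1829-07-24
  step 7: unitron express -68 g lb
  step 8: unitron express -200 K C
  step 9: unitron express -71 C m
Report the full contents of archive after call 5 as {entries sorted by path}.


Answer: {dilir_al/, dilir_al/sakomp=credufli_amp, wodriflu/, wodriflu/pristedr/, wodriflu/steslek_=crumes}

Derivation:
Do: unitron express[v=97; u_from=kg; u_to=lb]
See: 100000000/467621
Do: archive newfold[p=/wodriflu/pristedr]
See: ok
Do: archive carryto[s=/dilir_al/sakomp; d=/wodriflu/pristedr]
See: ToolError: exists
Do: archive jot[p=/wodriflu/steslek_; c=crumes]
See: created
Do: unitron express[v=-471; u_from=oz; u_to=g]
See: -21364200627/1600000
Do: chron pin[d=1829-07-24]
See: 1829-07-24
Do: unitron express[v=-68; u_from=g; u_to=lb]
See: -6800000/45359237
Do: unitron express[v=-200; u_from=K; u_to=C]
See: -9463/20
Do: unitron express[v=-71; u_from=C; u_to=m]
See: ToolError: incompatible units


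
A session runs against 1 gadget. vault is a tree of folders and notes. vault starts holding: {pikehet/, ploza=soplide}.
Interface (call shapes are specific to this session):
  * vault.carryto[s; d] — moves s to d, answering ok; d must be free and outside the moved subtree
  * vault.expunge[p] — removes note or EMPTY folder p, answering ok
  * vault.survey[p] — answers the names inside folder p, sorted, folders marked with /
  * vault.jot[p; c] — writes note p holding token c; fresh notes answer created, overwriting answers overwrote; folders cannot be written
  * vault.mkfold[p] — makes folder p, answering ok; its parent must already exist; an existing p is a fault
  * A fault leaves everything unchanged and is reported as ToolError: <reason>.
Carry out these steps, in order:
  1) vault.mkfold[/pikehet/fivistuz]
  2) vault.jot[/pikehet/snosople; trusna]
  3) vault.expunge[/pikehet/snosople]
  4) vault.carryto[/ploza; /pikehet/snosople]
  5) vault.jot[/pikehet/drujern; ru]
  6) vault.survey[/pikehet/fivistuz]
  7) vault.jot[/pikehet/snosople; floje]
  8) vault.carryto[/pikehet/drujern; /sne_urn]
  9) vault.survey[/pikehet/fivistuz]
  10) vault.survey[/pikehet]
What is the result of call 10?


% vault.mkfold p: /pikehet/fivistuz
= ok
% vault.jot p: /pikehet/snosople c: trusna
= created
% vault.expunge p: /pikehet/snosople
= ok
% vault.carryto s: /ploza d: /pikehet/snosople
= ok
% vault.jot p: /pikehet/drujern c: ru
= created
% vault.survey p: /pikehet/fivistuz
= []
% vault.jot p: /pikehet/snosople c: floje
= overwrote
% vault.carryto s: /pikehet/drujern d: /sne_urn
= ok
% vault.survey p: /pikehet/fivistuz
= []
% vault.survey p: /pikehet
= [fivistuz/, snosople]

Answer: [fivistuz/, snosople]


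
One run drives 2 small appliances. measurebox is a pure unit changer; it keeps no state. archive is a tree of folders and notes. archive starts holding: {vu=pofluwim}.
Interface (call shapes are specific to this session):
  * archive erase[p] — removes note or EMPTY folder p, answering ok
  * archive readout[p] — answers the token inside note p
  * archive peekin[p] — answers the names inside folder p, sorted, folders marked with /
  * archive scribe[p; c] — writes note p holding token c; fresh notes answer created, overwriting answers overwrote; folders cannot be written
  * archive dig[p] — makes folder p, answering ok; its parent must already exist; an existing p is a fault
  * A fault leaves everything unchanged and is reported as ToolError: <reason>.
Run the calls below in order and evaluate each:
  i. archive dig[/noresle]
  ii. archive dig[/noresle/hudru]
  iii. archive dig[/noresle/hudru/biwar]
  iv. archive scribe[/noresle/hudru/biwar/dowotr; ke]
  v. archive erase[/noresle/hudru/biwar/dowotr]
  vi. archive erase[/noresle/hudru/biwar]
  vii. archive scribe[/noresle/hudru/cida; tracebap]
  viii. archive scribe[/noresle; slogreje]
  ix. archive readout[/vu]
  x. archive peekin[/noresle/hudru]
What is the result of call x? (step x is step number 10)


Do: archive dig[p→/noresle]
See: ok
Do: archive dig[p→/noresle/hudru]
See: ok
Do: archive dig[p→/noresle/hudru/biwar]
See: ok
Do: archive scribe[p→/noresle/hudru/biwar/dowotr; c→ke]
See: created
Do: archive erase[p→/noresle/hudru/biwar/dowotr]
See: ok
Do: archive erase[p→/noresle/hudru/biwar]
See: ok
Do: archive scribe[p→/noresle/hudru/cida; c→tracebap]
See: created
Do: archive scribe[p→/noresle; c→slogreje]
See: ToolError: is a directory
Do: archive readout[p→/vu]
See: pofluwim
Do: archive peekin[p→/noresle/hudru]
See: [cida]

Answer: [cida]
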